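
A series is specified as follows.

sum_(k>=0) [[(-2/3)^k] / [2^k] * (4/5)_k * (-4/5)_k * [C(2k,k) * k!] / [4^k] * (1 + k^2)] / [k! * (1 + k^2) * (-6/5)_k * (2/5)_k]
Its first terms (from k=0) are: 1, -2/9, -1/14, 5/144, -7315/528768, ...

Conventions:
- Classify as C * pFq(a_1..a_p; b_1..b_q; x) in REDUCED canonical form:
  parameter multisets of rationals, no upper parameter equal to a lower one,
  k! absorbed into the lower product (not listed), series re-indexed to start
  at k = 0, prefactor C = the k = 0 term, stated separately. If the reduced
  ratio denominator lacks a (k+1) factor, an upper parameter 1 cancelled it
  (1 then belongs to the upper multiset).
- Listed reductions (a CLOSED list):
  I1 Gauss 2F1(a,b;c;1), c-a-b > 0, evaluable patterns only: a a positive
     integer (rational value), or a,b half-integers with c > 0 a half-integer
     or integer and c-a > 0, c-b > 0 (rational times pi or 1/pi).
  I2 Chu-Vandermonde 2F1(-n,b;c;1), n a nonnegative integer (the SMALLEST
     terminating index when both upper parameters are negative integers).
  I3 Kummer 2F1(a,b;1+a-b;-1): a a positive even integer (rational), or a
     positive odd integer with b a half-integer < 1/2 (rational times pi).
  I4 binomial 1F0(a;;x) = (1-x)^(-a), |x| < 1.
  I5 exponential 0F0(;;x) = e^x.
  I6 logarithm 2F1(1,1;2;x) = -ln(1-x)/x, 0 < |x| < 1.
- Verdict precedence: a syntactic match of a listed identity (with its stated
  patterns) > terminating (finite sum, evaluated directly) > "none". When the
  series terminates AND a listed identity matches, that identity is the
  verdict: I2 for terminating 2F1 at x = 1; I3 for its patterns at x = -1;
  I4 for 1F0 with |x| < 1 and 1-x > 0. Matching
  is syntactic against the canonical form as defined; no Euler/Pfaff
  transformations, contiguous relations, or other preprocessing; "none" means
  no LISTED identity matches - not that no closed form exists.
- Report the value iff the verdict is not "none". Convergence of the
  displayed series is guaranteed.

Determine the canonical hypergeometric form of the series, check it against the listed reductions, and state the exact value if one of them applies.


Classification (C = 1): 3F2 with upper {-4/5, 1/2, 4/5}, lower {-6/5, 2/5}, argument x = -1/3. Verdict: none. A 3F2 with upper {-4/5, 1/2, 4/5} fits none of I1-I6 at x = -1/3; the sum runs forever.

Key observation: t_0 being 1, the two k-th powers (C = 1) combine into one argument.
Consecutive-term ratio: r(k) = (-1/3) * (k-4/5) (k+1/2) (k+4/5) / [(k-6/5) (k+2/5) (k+1)] - rational; roots negated = parameters, x = (-1/3), C = 1.


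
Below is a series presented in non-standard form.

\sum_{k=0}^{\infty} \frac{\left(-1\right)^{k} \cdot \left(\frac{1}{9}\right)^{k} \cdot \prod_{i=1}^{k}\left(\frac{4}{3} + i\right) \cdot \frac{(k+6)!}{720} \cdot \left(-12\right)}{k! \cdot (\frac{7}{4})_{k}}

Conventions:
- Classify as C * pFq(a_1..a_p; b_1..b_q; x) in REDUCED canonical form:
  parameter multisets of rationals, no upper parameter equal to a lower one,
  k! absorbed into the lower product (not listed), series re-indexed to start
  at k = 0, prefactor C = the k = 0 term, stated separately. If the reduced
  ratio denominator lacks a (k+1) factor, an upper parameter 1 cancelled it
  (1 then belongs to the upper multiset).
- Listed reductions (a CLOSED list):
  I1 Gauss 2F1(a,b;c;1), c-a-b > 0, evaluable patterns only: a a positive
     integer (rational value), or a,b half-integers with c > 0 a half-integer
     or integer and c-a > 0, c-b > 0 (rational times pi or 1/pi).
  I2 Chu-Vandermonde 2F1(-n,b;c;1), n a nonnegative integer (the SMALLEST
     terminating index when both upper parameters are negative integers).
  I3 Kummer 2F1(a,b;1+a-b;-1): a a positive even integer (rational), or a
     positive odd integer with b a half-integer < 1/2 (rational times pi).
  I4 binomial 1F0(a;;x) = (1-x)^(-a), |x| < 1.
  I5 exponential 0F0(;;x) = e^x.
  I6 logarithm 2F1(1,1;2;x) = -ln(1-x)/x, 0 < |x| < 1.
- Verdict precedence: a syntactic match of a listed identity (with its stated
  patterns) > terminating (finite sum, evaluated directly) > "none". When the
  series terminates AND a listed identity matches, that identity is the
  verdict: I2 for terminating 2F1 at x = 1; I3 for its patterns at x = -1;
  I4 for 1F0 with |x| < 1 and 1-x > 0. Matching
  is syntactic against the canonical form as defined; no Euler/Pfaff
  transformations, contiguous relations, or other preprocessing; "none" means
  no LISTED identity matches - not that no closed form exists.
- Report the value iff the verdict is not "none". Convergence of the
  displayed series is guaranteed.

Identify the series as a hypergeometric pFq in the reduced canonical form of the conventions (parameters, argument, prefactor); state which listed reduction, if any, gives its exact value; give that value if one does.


Reduced: x = -\frac{1}{9}, 2F1, upper = {\frac{7}{3}, 7}, lower = {\frac{7}{4}}, C = -12. Verdict: none. No listed pattern accepts 2F1(\frac{7}{3}, 7; \frac{7}{4}; -\frac{1}{9}).

Key observation: t_0 being -12, the running product (C = -12) telescopes to a rising factorial.
Ratio: r(k) = -\frac{1}{9} * (k+\frac{7}{3}) (k+7) / [(k+\frac{7}{4}) (k+1)] - poly over poly, x = -\frac{1}{9} from leading terms; C = -12 at k = 0.


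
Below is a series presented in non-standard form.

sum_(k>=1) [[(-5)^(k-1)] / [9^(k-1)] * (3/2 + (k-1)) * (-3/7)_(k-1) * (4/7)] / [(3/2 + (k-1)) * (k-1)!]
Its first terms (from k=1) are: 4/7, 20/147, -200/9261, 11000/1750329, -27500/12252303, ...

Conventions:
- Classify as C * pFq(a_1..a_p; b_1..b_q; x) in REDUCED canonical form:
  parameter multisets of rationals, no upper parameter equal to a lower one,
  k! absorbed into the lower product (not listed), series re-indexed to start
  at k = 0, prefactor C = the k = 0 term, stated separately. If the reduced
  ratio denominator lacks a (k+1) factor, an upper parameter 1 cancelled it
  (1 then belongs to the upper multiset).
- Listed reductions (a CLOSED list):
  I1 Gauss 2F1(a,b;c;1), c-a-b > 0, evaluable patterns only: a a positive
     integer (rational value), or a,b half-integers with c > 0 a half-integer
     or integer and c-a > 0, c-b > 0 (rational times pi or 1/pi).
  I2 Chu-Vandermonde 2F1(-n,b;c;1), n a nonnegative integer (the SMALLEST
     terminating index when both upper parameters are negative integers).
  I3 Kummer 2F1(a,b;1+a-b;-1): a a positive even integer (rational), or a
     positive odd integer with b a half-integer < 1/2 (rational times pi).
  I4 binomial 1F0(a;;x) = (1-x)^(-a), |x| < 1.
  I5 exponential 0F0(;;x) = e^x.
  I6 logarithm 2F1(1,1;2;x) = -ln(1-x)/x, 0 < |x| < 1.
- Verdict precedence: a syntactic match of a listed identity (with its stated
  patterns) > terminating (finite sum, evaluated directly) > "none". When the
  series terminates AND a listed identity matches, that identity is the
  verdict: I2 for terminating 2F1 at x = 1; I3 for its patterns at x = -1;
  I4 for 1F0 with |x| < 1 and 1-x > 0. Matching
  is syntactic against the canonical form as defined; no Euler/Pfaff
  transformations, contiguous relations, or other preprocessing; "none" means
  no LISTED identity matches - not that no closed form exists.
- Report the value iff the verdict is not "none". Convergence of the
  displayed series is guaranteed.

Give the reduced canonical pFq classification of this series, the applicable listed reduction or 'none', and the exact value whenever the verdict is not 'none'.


Prefactor 4/7, argument -5/9: 1F0 with upper {-3/7} over lower {-}. Verdict: this is the binomial series (I4) (the 1F0 binomial series: exponent 3/7, x = -5/9). Value: (4/7) * (14/9)^(3/7).

The tell: with t_0 = 4/7, the two geometric factors (C = 4/7) combine into one argument.
Adjacent-term ratio: r(k) = (-5/9) * (k-3/7) / [(k+1)] - rational in k. x = (-5/9); t_0 = 4/7; negate the roots.


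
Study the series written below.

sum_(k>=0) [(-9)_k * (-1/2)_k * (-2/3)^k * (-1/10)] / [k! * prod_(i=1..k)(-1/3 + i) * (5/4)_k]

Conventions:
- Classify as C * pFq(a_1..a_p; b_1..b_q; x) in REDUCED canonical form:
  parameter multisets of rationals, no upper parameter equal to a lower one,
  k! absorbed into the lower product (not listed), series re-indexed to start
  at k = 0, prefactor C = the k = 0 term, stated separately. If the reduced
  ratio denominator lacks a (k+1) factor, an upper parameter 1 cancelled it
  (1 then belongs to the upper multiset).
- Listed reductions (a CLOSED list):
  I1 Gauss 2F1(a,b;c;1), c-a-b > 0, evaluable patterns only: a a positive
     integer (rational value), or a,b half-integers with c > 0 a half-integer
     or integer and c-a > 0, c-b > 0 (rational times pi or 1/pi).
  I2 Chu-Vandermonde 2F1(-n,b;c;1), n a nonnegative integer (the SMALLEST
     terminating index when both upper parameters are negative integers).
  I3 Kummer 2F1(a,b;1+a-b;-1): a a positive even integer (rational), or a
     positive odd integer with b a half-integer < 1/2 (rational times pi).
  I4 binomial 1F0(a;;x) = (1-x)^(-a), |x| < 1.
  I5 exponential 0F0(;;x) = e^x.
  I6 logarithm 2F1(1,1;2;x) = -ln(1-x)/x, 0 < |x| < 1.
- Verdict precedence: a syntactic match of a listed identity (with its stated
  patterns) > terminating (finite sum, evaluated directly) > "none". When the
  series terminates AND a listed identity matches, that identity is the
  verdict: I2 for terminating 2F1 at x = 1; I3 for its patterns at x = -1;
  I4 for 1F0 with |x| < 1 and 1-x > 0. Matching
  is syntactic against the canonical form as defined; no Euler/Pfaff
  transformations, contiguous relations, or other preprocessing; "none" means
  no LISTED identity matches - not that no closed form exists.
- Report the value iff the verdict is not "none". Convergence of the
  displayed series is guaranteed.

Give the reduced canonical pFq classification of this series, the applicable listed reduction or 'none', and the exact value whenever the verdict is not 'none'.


With C = -1/10: the canonical form is 2F2(-9, -1/2; 2/3, 5/4; -2/3). Verdict: terminating - upper parameter -9 makes this a finite sum (last index 9), evaluated exactly. Sum: 19122221153239/44621020193750.

Structural cue: t_0 = -1/10 here, and the lower running product (C = -1/10, x = -2/3) is a rising factorial.
Term ratio: r(k) = (-2/3) * (k-9) (k-1/2) / [(k+2/3) (k+5/4) (k+1)] - rational; roots negated = parameters, x = (-2/3), C = -1/10.


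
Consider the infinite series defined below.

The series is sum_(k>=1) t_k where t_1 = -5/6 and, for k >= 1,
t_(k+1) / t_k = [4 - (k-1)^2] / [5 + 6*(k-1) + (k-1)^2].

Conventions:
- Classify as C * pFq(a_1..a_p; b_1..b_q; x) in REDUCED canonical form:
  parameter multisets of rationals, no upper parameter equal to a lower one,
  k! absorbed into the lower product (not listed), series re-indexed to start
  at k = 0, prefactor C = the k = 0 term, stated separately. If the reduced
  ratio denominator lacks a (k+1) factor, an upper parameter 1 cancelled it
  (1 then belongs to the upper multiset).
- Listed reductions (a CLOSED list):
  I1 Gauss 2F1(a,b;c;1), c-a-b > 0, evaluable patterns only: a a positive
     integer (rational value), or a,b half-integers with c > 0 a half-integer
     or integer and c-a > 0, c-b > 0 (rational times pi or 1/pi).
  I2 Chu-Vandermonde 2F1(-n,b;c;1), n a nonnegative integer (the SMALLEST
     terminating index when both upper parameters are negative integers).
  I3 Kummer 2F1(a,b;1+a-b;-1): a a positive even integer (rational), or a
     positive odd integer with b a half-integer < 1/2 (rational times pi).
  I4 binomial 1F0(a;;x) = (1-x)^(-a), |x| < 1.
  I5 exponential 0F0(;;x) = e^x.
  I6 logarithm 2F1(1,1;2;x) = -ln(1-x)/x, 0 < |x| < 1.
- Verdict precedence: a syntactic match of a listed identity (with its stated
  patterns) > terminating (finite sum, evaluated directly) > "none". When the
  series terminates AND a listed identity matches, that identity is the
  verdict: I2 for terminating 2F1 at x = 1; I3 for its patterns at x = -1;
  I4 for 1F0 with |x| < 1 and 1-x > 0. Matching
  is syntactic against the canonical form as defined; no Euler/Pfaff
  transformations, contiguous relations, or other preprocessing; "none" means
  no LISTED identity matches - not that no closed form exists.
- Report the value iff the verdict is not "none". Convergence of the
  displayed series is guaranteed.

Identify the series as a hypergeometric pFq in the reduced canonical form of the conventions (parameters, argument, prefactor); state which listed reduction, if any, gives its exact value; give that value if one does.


Prefactor -5/6, argument -1: 2F1 with upper {-2, 2} over lower {5}. Verdict (x = -1): Kummer (I3) applies (x = -1; c = 5 equals 1+a-b for upper {-2, 2}: listed pattern). Hence: -5/3.

Key observation: t_0 being -5/6, the expanded ratio factors over Q; C = -5/6, roots give parameters.
Term ratio: r(k) = (-1) * (k-2) (k+2) / [(k+5) (k+1)] ; factor over Q: parameters, x = (-1), and C = -5/6.


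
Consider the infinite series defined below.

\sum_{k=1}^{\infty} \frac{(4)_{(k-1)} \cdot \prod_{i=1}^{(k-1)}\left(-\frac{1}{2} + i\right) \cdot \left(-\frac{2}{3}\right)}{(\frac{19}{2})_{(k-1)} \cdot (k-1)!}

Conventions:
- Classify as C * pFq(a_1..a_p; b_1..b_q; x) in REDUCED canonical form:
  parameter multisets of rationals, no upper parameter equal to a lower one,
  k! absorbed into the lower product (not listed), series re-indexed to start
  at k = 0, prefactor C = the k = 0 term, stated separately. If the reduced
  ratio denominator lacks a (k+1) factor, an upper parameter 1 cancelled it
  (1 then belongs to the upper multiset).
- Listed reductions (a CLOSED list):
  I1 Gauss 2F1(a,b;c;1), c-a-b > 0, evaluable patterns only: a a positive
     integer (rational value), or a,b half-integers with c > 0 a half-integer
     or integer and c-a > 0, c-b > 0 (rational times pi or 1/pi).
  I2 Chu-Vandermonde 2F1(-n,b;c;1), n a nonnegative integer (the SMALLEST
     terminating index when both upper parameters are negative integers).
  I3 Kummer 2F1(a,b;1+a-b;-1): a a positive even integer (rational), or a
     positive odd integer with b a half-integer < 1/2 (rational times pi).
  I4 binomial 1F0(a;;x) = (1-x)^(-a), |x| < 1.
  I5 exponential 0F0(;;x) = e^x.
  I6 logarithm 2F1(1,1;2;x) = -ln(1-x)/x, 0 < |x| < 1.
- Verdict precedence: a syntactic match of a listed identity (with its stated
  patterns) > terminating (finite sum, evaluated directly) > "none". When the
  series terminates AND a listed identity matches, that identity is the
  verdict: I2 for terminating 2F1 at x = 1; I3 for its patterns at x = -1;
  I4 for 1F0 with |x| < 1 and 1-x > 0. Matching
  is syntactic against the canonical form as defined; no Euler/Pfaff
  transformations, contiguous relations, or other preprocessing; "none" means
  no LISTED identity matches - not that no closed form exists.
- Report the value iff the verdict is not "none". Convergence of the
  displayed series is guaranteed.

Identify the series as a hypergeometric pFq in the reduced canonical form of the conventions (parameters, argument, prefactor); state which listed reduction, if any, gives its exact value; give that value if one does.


x = 1 here; the reduced form reads 2F1, upper {\frac{1}{2}, 4}, lower {\frac{19}{2}}, C = -\frac{2}{3}. Verdict (x = 1): Gauss's theorem (I1) applies (x = 1: the Gamma ratio telescopes since c-a-b = 5 > 0 and a = 4 in Z>0). Value: -\frac{2431}{2688}.

Key step: x = 1 and the running product (prefactor -2/3) telescopes to a rising factorial.
Adjacent-term ratio: r(k) = 1 * (k+\frac{1}{2}) (k+4) / [(k+\frac{19}{2}) (k+1)] - rational in k. x = 1; t_0 = -\frac{2}{3}; negate the roots.


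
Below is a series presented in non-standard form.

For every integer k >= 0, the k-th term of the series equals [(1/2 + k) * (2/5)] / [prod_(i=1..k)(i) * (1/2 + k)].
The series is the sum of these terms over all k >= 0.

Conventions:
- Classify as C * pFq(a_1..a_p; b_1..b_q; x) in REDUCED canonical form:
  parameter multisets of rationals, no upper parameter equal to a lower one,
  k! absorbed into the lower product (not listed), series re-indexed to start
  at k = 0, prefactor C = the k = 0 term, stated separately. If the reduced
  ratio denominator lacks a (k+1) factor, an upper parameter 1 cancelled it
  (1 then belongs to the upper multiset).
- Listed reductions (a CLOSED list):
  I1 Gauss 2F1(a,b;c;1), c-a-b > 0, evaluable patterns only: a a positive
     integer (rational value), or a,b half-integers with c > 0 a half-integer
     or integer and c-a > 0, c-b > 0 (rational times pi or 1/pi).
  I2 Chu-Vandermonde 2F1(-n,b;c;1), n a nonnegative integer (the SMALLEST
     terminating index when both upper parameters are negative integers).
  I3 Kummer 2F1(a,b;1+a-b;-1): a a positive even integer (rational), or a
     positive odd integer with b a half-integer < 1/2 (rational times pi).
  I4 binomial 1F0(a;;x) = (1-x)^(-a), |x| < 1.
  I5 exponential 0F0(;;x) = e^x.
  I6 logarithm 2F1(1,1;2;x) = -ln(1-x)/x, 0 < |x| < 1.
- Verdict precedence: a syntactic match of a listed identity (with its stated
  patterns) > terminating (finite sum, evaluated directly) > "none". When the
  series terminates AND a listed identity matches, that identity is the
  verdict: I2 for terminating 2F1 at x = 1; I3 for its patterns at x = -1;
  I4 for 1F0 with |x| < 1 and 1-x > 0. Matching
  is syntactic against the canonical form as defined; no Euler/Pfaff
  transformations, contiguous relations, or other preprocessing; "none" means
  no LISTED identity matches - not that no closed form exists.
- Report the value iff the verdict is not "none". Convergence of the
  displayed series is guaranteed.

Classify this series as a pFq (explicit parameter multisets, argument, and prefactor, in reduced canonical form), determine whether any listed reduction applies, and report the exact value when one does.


Reduced: x = 1, 0F0, upper = {-}, lower = {-}, C = 2/5. Verdict: exponential (I5) fires (the 0F0 exponential series at x = 1). Its exact value is (2/5) * e^(1).

The tell: with t_0 = 2/5, the factor k + 1/2 cancels (top and bottom), leaving C = 2/5, x = 1.
Step ratio: r(k) = 1 * 1 / [(k+1)] - poly over poly, x = 1 from leading terms; C = 2/5 at k = 0.


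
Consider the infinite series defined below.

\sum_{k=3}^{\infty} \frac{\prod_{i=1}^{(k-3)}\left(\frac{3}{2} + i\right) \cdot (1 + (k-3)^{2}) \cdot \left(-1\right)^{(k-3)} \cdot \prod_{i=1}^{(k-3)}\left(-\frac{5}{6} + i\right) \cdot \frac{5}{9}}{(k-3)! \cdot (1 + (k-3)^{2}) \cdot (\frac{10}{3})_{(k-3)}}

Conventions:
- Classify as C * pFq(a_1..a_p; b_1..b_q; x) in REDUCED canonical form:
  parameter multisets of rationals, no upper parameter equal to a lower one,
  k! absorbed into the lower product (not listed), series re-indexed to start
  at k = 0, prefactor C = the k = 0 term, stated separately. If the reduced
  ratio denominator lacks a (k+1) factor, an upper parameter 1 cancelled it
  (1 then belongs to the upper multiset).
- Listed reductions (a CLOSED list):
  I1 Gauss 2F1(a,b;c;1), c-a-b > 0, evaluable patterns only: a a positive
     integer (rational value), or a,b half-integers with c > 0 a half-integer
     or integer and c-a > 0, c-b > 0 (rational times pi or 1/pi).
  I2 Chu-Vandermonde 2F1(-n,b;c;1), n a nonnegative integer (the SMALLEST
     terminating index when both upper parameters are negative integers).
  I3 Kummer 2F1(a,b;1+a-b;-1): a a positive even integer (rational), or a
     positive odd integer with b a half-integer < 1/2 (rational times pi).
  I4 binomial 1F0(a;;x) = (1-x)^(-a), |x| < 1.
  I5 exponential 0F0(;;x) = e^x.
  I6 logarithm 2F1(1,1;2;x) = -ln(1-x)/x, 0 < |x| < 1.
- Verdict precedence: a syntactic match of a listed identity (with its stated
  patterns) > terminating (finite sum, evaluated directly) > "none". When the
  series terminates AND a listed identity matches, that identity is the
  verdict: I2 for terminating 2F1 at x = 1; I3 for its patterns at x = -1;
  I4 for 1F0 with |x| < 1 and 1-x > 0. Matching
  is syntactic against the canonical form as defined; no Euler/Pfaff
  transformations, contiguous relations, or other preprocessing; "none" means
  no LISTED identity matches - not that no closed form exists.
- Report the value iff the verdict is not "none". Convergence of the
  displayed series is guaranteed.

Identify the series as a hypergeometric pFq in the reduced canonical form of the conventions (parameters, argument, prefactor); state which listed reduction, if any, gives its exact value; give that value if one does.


First insight: t_0 = \frac{5}{9} here, and the factor k^2 + 1 cancels (top and bottom), leaving C = 5/9, x = -1.
Ratio: r(k) = -1 * (k+\frac{1}{6}) (k+\frac{5}{2}) / [(k+\frac{10}{3}) (k+1)] - rational; roots negated = parameters, x = -1, C = \frac{5}{9}.

Reduced: x = -1, 2F1, upper = {\frac{1}{6}, \frac{5}{2}}, lower = {\frac{10}{3}}, C = \frac{5}{9}. Verdict: none. No listed pattern accepts 2F1(\frac{1}{6}, \frac{5}{2}; \frac{10}{3}; -1).


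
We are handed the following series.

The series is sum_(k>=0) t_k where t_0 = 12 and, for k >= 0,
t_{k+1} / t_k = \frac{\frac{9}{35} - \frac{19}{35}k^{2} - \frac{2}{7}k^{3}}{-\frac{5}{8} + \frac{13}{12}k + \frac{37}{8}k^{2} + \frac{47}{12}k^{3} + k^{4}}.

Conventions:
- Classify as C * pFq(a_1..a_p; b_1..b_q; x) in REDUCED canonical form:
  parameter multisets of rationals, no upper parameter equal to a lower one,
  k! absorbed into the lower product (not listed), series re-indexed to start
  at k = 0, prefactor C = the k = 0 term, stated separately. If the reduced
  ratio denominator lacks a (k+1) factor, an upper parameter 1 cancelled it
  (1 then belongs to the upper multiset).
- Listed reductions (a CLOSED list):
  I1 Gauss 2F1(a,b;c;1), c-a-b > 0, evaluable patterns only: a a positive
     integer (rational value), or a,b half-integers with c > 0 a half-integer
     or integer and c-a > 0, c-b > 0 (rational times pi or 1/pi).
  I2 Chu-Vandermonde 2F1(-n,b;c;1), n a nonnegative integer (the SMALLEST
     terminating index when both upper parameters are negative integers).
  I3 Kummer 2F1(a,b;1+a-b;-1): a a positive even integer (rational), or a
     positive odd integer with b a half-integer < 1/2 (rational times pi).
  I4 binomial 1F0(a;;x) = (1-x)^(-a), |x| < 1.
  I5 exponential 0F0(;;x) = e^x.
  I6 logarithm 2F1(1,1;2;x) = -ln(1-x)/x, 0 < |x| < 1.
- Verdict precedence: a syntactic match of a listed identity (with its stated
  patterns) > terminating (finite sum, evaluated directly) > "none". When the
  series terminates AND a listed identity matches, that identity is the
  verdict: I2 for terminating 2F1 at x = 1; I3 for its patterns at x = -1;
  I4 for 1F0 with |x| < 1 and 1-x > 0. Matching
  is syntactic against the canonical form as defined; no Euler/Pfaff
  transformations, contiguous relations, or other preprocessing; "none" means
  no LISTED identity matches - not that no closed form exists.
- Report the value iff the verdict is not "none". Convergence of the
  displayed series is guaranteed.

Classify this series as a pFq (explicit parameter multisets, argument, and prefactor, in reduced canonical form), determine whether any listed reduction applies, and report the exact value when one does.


Key step: x = -\frac{2}{7} and the expanded ratio factors over Q; C = 12, x = -2/7, roots give parameters.
Adjacent-term ratio: r(k) = -\frac{2}{7} * (k-\frac{3}{5}) (k+1) / [(k-\frac{1}{4}) (k+\frac{5}{3}) (k+1)] - rational in k. x = -\frac{2}{7}; t_0 = 12; negate the roots.

The series (x = -\frac{2}{7}) is 2F2: upper {-\frac{3}{5}, 1}, lower {-\frac{1}{4}, \frac{5}{3}}, prefactor 12. Verdict: none - at argument -\frac{2}{7} the multisets {-\frac{3}{5}, 1} ; {-\frac{1}{4}, \frac{5}{3}} match no listed identity.


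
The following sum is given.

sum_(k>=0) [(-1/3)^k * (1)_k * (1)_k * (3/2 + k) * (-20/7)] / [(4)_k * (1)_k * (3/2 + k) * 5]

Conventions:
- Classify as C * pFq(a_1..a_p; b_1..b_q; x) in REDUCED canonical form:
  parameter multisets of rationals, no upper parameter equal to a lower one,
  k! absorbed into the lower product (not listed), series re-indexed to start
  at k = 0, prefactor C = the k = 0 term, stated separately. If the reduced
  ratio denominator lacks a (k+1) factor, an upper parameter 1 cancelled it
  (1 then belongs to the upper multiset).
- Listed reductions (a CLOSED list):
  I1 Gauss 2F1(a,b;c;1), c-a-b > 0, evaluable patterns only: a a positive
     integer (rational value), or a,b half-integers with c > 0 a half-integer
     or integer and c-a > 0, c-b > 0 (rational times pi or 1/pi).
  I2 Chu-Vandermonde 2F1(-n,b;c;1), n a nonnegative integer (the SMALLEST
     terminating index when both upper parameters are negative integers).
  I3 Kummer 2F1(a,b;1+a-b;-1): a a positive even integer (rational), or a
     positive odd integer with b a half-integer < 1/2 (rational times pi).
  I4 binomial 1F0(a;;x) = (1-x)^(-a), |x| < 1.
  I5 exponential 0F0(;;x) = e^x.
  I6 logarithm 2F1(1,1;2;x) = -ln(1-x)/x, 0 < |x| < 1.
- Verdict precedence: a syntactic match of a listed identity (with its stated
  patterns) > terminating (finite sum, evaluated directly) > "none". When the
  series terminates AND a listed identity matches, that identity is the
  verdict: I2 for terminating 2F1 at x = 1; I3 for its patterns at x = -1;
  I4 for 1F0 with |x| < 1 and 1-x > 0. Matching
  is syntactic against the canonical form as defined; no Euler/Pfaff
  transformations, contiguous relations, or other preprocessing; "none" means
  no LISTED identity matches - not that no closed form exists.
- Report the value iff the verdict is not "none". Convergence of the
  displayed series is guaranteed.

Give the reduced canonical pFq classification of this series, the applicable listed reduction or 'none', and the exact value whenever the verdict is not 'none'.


Canonical form: C = -4/7 times 2F1 with upper {1, 1}, lower {4}, x = -1/3. Verdict: none. A 2F1 with upper {1, 1} fits none of I1-I6 at x = -1/3; the sum runs forever.

First insight: from the first term -4/7: striking the common factor k + 3/2 reduces the term (C = -4/7).
Adjacent-term ratio: r(k) = (-1/3) * (k+1) (k+1) / [(k+4) (k+1)] - poly over poly, x = (-1/3) from leading terms; C = -4/7 at k = 0.


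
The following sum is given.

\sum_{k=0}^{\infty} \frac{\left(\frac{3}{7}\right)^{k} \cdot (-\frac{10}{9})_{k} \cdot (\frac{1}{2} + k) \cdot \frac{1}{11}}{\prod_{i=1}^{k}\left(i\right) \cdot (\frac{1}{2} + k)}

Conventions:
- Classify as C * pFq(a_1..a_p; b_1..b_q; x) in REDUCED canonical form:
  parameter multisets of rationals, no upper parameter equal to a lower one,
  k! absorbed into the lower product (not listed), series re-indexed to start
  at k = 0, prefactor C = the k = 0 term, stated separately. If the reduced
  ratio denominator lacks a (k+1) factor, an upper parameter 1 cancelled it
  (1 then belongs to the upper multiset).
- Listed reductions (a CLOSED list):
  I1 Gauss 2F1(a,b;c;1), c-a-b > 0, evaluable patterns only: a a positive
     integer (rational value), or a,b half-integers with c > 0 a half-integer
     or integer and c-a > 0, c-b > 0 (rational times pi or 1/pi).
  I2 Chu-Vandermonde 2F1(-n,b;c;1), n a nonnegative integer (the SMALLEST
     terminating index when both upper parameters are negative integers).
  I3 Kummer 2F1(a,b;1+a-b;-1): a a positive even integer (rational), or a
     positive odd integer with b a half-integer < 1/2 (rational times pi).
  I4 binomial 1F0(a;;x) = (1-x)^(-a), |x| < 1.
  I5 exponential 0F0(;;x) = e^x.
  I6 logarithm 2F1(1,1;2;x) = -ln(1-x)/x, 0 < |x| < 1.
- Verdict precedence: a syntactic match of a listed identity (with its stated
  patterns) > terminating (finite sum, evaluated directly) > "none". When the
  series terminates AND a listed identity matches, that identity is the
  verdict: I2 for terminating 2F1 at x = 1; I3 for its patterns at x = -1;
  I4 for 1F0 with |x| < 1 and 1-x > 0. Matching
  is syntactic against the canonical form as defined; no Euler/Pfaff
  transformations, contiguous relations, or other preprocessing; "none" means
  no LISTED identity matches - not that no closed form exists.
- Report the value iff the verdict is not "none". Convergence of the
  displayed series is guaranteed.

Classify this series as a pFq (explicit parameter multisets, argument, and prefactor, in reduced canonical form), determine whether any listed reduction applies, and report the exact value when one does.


Prefactor \frac{1}{11}, argument \frac{3}{7}: 1F0 with upper {-\frac{10}{9}} over lower {-}. Verdict: this is the binomial series (I4) (the 1F0 binomial series: exponent 10/9, x = \frac{3}{7}). Its exact value is \frac{1}{11} \cdot \left(\frac{4}{7}\right)^{\frac{10}{9}}.

The tell: with t_0 = \frac{1}{11}, k + 1/2 divides numerator and denominator alike; C = 1/11, x = 3/7 after cancelling.
Consecutive-term ratio: r(k) = \frac{3}{7} * (k-\frac{10}{9}) / [(k+1)] - rational; roots negated = parameters, x = \frac{3}{7}, C = \frac{1}{11}.


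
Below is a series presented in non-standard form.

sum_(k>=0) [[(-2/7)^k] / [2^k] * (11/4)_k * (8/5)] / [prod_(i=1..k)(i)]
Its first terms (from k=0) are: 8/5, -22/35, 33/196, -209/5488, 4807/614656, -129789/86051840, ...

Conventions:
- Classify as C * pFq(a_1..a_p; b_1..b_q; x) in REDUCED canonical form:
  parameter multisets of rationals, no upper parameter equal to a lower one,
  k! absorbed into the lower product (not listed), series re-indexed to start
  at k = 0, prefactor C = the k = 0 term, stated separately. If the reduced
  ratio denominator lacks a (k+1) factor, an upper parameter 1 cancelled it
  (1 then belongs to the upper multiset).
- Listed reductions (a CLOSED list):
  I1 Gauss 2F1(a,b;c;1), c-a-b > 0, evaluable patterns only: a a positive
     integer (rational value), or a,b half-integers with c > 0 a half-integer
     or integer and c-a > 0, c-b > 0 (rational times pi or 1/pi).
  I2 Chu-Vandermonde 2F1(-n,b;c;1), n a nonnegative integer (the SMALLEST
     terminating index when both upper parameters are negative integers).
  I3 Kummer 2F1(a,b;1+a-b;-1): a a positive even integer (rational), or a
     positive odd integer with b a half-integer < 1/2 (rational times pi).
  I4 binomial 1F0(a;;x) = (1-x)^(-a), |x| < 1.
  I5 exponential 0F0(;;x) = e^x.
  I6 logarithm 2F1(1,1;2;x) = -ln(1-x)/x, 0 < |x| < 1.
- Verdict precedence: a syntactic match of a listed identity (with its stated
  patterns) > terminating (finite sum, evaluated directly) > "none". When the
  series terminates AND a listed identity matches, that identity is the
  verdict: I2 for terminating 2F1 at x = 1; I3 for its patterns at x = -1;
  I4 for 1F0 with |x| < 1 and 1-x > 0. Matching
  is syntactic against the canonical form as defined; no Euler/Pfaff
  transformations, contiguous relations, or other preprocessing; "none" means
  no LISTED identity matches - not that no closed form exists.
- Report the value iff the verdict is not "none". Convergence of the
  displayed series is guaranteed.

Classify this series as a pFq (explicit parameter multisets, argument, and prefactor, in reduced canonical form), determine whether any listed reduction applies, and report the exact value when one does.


At argument -1/7: a 1F0 with upper {11/4}, lower {-}, scaled by C = 8/5. Verdict at x = -1/7: the I4 binomial reduction matches (the 1F0 binomial series: exponent -11/4, x = -1/7). Value: (8/5) * (8/7)^(-11/4).

Key observation: t_0 being 8/5, the product of the first k integers (C = 8/5, x = -1/7) is k!.
Consecutive-term ratio: r(k) = (-1/7) * (k+11/4) / [(k+1)] - rational; roots negated = parameters, x = (-1/7), C = 8/5.


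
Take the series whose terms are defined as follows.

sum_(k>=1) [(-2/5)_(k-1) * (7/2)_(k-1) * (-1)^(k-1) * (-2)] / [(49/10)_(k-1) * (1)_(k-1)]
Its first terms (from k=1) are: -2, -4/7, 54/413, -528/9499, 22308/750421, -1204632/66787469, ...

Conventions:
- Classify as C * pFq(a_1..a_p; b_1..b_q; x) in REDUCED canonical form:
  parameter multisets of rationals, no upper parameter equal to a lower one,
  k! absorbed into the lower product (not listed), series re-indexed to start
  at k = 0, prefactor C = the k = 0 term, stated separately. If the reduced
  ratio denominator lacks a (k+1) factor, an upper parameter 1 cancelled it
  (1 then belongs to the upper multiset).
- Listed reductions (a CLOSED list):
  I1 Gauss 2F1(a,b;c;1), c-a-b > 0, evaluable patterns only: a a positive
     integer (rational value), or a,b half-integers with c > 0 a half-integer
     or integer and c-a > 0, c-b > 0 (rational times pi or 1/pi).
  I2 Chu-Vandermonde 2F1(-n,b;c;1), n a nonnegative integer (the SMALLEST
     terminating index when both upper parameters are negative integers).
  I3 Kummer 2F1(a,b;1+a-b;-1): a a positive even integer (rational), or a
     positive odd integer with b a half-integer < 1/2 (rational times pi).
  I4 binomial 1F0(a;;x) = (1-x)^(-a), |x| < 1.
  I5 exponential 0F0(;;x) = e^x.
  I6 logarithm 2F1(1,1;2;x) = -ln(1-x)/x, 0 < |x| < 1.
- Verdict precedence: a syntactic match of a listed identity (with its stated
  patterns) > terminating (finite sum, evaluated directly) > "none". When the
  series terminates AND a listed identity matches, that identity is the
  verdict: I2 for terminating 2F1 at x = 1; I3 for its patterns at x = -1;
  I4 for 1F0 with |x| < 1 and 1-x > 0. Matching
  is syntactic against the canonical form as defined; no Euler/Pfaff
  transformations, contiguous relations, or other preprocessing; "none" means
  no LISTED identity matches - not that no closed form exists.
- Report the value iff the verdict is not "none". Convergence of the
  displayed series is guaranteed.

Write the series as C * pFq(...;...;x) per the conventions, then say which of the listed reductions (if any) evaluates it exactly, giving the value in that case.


First insight: from the first term -2: (1)_k (C = -2, x = -1) is k! itself.
Consecutive-term ratio: r(k) = (-1) * (k-2/5) (k+7/2) / [(k+49/10) (k+1)] - rational in k, leading ratio (-1); with t_0 = -2, classification follows.

With C = -2: the canonical form is 2F1(-2/5, 7/2; 49/10; -1). Verdict: none here - no I1-I6 shape fits x = -1 with lower {49/10}.


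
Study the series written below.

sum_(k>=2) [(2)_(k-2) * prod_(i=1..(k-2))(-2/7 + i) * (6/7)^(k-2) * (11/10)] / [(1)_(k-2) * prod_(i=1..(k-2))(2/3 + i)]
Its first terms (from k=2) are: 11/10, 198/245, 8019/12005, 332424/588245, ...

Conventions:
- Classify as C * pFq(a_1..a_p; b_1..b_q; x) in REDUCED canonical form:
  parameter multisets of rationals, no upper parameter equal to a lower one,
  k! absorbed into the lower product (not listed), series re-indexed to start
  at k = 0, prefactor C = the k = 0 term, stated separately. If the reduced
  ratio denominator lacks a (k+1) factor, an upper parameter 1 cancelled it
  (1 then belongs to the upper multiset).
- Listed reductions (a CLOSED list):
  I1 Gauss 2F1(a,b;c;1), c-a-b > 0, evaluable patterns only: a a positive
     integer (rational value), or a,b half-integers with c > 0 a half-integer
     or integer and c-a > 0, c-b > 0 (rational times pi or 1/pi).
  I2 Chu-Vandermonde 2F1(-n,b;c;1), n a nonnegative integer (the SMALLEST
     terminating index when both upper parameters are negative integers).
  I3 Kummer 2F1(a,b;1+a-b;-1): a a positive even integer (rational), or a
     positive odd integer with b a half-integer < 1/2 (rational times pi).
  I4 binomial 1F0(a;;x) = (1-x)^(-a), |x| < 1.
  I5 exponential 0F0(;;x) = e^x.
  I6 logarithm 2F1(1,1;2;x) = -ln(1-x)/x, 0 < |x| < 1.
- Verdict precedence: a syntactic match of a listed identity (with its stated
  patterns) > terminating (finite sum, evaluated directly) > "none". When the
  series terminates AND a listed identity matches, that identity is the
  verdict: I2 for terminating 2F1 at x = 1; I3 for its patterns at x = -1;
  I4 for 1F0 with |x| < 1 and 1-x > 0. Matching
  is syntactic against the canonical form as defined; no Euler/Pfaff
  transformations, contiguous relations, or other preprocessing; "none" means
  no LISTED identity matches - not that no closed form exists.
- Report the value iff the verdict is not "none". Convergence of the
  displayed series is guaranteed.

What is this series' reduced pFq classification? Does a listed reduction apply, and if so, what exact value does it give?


The series (x = 6/7) is 2F1: upper {5/7, 2}, lower {5/3}, prefactor 11/10. Verdict: none. A 2F1 with upper {5/7, 2} fits none of I1-I6 at x = 6/7; the sum runs forever.

Key observation: x = (6/7) and the running product (C = 11/10, x = 6/7) telescopes to a rising factorial.
Step ratio: r(k) = (6/7) * (k+5/7) (k+2) / [(k+5/3) (k+1)] - rational in k. x = (6/7); t_0 = 11/10; negate the roots.


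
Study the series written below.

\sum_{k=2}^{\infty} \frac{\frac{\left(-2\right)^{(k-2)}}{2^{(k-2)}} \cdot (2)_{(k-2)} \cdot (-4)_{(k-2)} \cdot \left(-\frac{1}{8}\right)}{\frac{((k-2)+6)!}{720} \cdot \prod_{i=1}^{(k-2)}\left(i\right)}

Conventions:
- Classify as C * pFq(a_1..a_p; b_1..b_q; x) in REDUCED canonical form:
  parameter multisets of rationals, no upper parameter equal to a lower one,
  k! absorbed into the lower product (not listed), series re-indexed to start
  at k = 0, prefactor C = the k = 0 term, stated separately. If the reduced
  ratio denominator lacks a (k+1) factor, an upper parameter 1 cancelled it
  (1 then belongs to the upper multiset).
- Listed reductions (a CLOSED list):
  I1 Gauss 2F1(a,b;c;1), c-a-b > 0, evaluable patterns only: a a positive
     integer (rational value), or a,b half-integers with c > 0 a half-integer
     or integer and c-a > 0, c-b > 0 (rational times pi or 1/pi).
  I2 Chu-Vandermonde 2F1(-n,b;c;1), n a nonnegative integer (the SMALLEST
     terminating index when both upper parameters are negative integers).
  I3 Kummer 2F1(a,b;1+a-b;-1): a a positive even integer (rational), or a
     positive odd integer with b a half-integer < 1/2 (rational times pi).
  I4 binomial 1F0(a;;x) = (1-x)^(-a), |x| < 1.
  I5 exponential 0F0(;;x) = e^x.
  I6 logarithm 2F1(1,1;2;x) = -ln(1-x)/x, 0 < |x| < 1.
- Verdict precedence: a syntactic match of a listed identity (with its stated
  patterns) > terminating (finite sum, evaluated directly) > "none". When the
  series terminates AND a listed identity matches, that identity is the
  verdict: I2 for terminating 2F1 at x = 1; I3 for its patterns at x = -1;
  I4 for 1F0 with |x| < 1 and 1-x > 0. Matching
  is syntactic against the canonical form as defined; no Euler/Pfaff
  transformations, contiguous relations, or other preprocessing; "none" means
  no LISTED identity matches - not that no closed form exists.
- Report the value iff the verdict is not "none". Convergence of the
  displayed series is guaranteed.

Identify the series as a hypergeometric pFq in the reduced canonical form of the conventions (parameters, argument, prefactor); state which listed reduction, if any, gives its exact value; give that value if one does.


Canonical form: C = -\frac{1}{8} times 2F1 with upper {-4, 2}, lower {7}, x = -1. Verdict: Kummer's theorem (I3) applies (x = -1; c = 7 equals 1+a-b for upper {-4, 2}: listed pattern). Sum: -\frac{3}{8}.

Key observation: with t_0 = -\frac{1}{8}, the denominator's factorial ratio (C = -1/8, x = -1) is a lower Pochhammer.
Step ratio: r(k) = -1 * (k-4) (k+2) / [(k+7) (k+1)] - rational in k. x = -1; t_0 = -\frac{1}{8}; negate the roots.


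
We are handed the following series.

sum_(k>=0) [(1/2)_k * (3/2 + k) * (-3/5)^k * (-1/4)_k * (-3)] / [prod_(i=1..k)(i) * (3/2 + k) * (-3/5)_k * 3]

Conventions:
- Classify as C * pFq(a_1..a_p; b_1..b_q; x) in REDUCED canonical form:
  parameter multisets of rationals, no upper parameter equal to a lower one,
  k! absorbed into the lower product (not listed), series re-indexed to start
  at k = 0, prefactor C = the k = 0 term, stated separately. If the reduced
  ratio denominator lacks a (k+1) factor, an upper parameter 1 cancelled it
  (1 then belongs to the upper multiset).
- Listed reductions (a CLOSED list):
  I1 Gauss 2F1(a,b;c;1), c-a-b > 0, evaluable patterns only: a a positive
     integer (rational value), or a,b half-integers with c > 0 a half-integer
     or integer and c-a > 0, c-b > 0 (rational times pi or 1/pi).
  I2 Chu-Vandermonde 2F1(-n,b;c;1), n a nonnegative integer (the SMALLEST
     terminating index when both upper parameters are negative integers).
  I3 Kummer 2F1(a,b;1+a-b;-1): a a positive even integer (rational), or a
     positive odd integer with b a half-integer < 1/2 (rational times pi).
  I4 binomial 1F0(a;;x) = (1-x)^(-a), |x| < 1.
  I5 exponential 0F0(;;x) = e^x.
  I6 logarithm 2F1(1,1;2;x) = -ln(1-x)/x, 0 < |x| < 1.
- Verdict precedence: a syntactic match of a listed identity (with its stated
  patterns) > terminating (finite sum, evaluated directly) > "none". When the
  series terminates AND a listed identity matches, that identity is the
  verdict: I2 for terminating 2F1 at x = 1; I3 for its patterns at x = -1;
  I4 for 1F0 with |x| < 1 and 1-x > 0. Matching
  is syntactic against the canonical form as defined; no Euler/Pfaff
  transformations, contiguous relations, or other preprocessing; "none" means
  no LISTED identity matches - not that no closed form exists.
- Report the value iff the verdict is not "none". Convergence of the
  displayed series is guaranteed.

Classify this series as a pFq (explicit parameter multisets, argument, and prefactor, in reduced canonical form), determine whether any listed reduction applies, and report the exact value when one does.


Key step: x = (-3/5) and the constant factors (C = -1) combine into one prefactor.
Term ratio: r(k) = (-3/5) * (k-1/4) (k+1/2) / [(k-3/5) (k+1)] - poly over poly, x = (-3/5) from leading terms; C = -1 at k = 0.

Classification (C = -1): 2F1 with upper {-1/4, 1/2}, lower {-3/5}, argument x = -3/5. Verdict: none - at argument -3/5 the multisets {-1/4, 1/2} ; {-3/5} match no listed identity.
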